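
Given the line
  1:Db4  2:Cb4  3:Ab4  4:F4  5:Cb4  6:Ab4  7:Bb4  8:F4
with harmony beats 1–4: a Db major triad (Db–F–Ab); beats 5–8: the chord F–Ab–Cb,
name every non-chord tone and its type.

Cb4 (beat 2) — escape tone; Bb4 (beat 7) — escape tone.

The harmony at that moment is Db major triad (Db, F, Ab); Cb4 is not a chord tone.
It is approached by step down from Db4 and left by leap up to Ab4.
Step in, leap out — an escape tone.
The harmony at that moment is F diminished triad (F, Ab, Cb); Bb4 is not a chord tone.
It is approached by step up from Ab4 and left by leap down to F4.
Step in, leap out — an escape tone.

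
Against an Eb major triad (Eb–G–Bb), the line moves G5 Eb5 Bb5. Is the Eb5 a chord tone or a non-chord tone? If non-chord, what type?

Eb major triad contains Eb, G, Bb; Eb is the root, so it is a chord tone.

Chord tone (the root of Eb major triad).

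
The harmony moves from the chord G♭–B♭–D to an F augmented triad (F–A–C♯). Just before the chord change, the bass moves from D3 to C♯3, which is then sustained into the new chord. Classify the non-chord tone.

The harmony at that moment is G♭ augmented triad (G♭, B♭, D); C♯3 is not a chord tone.
It is approached by step down from D3 and then sustained as the same pitch into the next harmony.
Arriving early and becoming a chord tone when the harmony changes — an anticipation.

C♯3 is an anticipation.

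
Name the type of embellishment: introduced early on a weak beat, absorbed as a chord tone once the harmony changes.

Approach: ahead of the chord change (typically by step), so it is dissonant against the current harmony. Departure: none — the same pitch is restated or held and is a chord tone of the new harmony.
Dissonant first, consonant once the harmony catches up: the note simply arrives early — an anticipation. (The reverse timing, consonant first and dissonant after the change, would be a suspension or retardation.)

Anticipation.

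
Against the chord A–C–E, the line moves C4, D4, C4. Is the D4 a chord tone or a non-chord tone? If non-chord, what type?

The harmony at that moment is A minor triad (A, C, E); D4 is not a chord tone.
It is approached by step up from C4 and left by step down to C4.
Step away and step back to the same note — a neighbor tone (upper neighbor).

Non-chord tone — a neighbor tone.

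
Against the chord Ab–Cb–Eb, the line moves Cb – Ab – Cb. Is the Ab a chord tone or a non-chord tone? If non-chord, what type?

Ab minor triad contains Ab, Cb, Eb; Ab is the root, so it is a chord tone.

Chord tone (the root of Ab minor triad).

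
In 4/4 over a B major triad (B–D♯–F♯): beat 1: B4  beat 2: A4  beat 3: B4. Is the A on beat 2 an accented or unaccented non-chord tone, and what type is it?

The harmony at that moment is B major triad (B, D♯, F♯); A4 is not a chord tone.
It is approached by step down from B4 and left by step up to B4.
Step away and step back to the same note — a neighbor tone (lower neighbor).
It falls on a weak beat, so it is unaccented.

Unaccented neighbor tone.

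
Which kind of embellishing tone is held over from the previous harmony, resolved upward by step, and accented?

Retardation.

Approach: by preparation — the pitch is first a chord tone, then held (tied or repeated) while the harmony changes under it. Departure: up by step. Metric position: strong.
A prepared dissonance that resolves upward by step — a retardation. (The same figure resolving downward would be a suspension.)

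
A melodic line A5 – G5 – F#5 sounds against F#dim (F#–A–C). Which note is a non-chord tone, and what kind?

The harmony at that moment is F# diminished triad (F#, A, C); G5 is not a chord tone.
It is approached by step down from A5 and left by step down to F#5.
Step in, step out in the same direction — a passing tone.

G5 is a passing tone.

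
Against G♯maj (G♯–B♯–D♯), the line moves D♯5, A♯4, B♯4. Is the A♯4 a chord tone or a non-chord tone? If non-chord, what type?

The harmony at that moment is G♯ major triad (G♯, B♯, D♯); A♯4 is not a chord tone.
It is approached by leap down from D♯5 and left by step up to B♯4.
Leap in, step out — an appoggiatura.

Non-chord tone — an appoggiatura.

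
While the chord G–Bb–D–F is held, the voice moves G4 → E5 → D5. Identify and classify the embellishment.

E5 is an appoggiatura.

The harmony at that moment is G minor seventh chord (G, Bb, D, F); E5 is not a chord tone.
It is approached by leap up from G4 and left by step down to D5.
Leap in, step out — an appoggiatura.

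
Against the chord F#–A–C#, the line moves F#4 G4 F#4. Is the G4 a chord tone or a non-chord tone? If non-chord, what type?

Non-chord tone — a neighbor tone.

The harmony at that moment is F# minor triad (F#, A, C#); G4 is not a chord tone.
It is approached by step up from F#4 and left by step down to F#4.
Step away and step back to the same note — a neighbor tone (upper neighbor).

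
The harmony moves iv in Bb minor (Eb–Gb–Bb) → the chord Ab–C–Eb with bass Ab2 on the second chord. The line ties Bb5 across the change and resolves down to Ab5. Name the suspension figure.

9–8 suspension.

At the second chord the bass is Ab2. The suspended Bb5 lies a ninth above the bass; after resolving down by step to Ab5, the interval above the bass becomes an octave.
Suspension figures are named by those two intervals: 9–8.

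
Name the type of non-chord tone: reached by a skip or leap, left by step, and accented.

Approach: by leap. Departure: by step. Metric position: strong.
Leap in, step out, in a metrically strong position — an appoggiatura. (It is the mirror image of the escape tone, which steps in and leaps out from a weak position.)

Appoggiatura.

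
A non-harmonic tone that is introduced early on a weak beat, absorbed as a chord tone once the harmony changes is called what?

Anticipation.

Approach: ahead of the chord change (typically by step), so it is dissonant against the current harmony. Departure: none — the same pitch is restated or held and is a chord tone of the new harmony.
Dissonant first, consonant once the harmony catches up: the note simply arrives early — an anticipation. (The reverse timing, consonant first and dissonant after the change, would be a suspension or retardation.)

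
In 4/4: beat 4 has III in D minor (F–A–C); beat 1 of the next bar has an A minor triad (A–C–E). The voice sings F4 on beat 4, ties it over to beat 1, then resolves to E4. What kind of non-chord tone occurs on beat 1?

Suspension.

The harmony at that moment is A minor triad (A, C, E); F4 is not a chord tone.
It is held over (the same pitch as the preceding F4) and left by step down to E4.
Held over from the previous chord and resolving down by step — a suspension.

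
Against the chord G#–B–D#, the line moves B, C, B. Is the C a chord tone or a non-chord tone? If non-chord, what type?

The harmony at that moment is G# minor triad (G#, B, D#); C is not a chord tone.
It is approached by step up from B and left by step down to B.
Step away and step back to the same note — a neighbor tone (upper neighbor).

Non-chord tone — a neighbor tone.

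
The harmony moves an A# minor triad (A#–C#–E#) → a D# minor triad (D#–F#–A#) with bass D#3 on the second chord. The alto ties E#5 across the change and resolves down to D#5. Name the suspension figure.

9–8 suspension.

At the second chord the bass is D#3. The suspended E#5 lies a ninth above the bass; after resolving down by step to D#5, the interval above the bass becomes an octave.
Suspension figures are named by those two intervals: 9–8.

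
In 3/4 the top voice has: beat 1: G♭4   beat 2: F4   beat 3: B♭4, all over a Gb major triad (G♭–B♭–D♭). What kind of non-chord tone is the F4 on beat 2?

The harmony at that moment is G♭ major triad (G♭, B♭, D♭); F4 is not a chord tone.
It is approached by step down from G♭4 and left by leap up to B♭4.
Step in, leap out, on a weak beat — an escape tone.

Escape tone.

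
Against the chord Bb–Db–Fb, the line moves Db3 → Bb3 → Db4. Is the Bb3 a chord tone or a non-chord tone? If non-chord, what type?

Chord tone (the root of Bb diminished triad).

Bb diminished triad contains Bb, Db, Fb; Bb is the root, so it is a chord tone.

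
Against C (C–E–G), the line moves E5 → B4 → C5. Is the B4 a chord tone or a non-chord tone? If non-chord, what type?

The harmony at that moment is C major triad (C, E, G); B4 is not a chord tone.
It is approached by leap down from E5 and left by step up to C5.
Leap in, step out — an appoggiatura.

Non-chord tone — an appoggiatura.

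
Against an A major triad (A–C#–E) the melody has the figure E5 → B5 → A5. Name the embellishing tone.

B5 is an appoggiatura.

The harmony at that moment is A major triad (A, C#, E); B5 is not a chord tone.
It is approached by leap up from E5 and left by step down to A5.
Leap in, step out — an appoggiatura.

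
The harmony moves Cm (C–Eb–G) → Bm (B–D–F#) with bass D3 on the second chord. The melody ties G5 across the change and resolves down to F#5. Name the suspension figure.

4–3 suspension.

At the second chord the bass is D3. The suspended G5 lies a fourth above the bass; after resolving down by step to F#5, the interval above the bass becomes a third.
Suspension figures are named by those two intervals: 4–3.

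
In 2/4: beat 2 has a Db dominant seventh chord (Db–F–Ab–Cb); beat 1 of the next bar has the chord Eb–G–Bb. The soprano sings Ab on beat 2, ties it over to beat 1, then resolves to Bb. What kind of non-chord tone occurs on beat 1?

The harmony at that moment is Eb major triad (Eb, G, Bb); Ab is not a chord tone.
It is held over (the same pitch as the preceding Ab) and left by step up to Bb.
Held over from the previous chord and resolving up by step — a retardation.

Retardation.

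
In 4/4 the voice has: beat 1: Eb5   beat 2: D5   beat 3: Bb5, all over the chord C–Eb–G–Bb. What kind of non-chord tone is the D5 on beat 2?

The harmony at that moment is C minor seventh chord (C, Eb, G, Bb); D5 is not a chord tone.
It is approached by step down from Eb5 and left by leap up to Bb5.
Step in, leap out, on a weak beat — an escape tone.

Escape tone.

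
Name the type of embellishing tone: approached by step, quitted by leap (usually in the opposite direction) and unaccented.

Approach: by step. Departure: by leap. Metric position: weak.
Step in, leap out, from a weak position — an escape tone (échappée). (It is the mirror image of the appoggiatura, which leaps in and steps out on a strong beat.)

Escape tone.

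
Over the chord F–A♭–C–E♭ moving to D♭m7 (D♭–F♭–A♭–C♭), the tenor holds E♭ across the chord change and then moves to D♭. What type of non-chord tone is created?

The harmony at that moment is D♭ minor seventh chord (D♭, F♭, A♭, C♭); E♭ is not a chord tone.
It is held over (the same pitch as the preceding E♭) and left by step down to D♭.
Held over from the previous chord and resolving down by step — a suspension.

E♭ is a suspension.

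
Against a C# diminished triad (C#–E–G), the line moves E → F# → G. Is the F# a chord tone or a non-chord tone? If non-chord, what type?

Non-chord tone — a passing tone.

The harmony at that moment is C# diminished triad (C#, E, G); F# is not a chord tone.
It is approached by step up from E and left by step up to G.
Step in, step out in the same direction — a passing tone.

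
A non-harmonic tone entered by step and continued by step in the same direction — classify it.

Passing tone.

Approach: by step. Departure: by step, continuing in the same direction.
Stepwise on both sides with no change of direction means the note fills in the space between two different chord tones — a passing tone. (Had it turned back to its starting note it would be a neighbor tone instead.)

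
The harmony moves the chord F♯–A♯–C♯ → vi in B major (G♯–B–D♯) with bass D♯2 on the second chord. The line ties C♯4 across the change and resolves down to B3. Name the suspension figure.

At the second chord the bass is D♯2. The suspended C♯4 lies a seventh above the bass; after resolving down by step to B3, the interval above the bass becomes a sixth.
Suspension figures are named by those two intervals: 7–6.

7–6 suspension.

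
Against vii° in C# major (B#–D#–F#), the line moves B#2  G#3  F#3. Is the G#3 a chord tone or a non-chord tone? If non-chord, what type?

The harmony at that moment is B# diminished triad (B#, D#, F#); G#3 is not a chord tone.
It is approached by leap up from B#2 and left by step down to F#3.
Leap in, step out — an appoggiatura.

Non-chord tone — an appoggiatura.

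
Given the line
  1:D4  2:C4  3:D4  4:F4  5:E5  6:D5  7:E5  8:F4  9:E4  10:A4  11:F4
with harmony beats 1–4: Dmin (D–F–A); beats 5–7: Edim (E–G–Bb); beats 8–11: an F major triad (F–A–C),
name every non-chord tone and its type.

The harmony at that moment is D minor triad (D, F, A); C4 is not a chord tone.
It is approached by step down from D4 and left by step up to D4.
Step away and step back to the same note — a neighbor tone (lower neighbor).
The harmony at that moment is E diminished triad (E, G, Bb); D5 is not a chord tone.
It is approached by step down from E5 and left by step up to E5.
Step away and step back to the same note — a neighbor tone (lower neighbor).
The harmony at that moment is F major triad (F, A, C); E4 is not a chord tone.
It is approached by step down from F4 and left by leap up to A4.
Step in, leap out — an escape tone.

C4 (beat 2) — neighbor tone; D5 (beat 6) — neighbor tone; E4 (beat 9) — escape tone.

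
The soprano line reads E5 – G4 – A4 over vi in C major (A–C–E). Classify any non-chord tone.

The harmony at that moment is A minor triad (A, C, E); G4 is not a chord tone.
It is approached by leap down from E5 and left by step up to A4.
Leap in, step out — an appoggiatura.

G4 is an appoggiatura.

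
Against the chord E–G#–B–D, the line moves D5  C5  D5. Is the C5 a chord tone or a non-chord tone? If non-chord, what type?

The harmony at that moment is E dominant seventh chord (E, G#, B, D); C5 is not a chord tone.
It is approached by step down from D5 and left by step up to D5.
Step away and step back to the same note — a neighbor tone (lower neighbor).

Non-chord tone — a neighbor tone.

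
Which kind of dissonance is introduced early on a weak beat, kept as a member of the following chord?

Anticipation.

Approach: ahead of the chord change (typically by step), so it is dissonant against the current harmony. Departure: none — the same pitch is restated or held and is a chord tone of the new harmony.
Dissonant first, consonant once the harmony catches up: the note simply arrives early — an anticipation. (The reverse timing, consonant first and dissonant after the change, would be a suspension or retardation.)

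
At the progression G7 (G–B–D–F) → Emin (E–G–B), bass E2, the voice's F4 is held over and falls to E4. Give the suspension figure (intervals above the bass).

9–8 suspension.

At the second chord the bass is E2. The suspended F4 lies a ninth above the bass; after resolving down by step to E4, the interval above the bass becomes an octave.
Suspension figures are named by those two intervals: 9–8.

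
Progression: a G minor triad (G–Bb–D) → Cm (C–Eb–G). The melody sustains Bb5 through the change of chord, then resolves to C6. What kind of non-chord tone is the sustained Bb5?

Bb5 is a retardation.

The harmony at that moment is C minor triad (C, Eb, G); Bb5 is not a chord tone.
It is held over (the same pitch as the preceding Bb5) and left by step up to C6.
Held over from the previous chord and resolving up by step — a retardation.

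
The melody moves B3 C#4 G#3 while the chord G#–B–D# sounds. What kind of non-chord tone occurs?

C#4 is an escape tone.

The harmony at that moment is G# minor triad (G#, B, D#); C#4 is not a chord tone.
It is approached by step up from B3 and left by leap down to G#3.
Step in, leap out — an escape tone.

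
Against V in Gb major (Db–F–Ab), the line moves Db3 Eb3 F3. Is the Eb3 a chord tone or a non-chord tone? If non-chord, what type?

The harmony at that moment is Db major triad (Db, F, Ab); Eb3 is not a chord tone.
It is approached by step up from Db3 and left by step up to F3.
Step in, step out in the same direction — a passing tone.

Non-chord tone — a passing tone.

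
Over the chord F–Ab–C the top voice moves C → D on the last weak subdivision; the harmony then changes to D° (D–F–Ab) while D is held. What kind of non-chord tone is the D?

The harmony at that moment is F minor triad (F, Ab, C); D is not a chord tone.
It is approached by step up from C and then sustained as the same pitch into the next harmony.
Arriving early and becoming a chord tone when the harmony changes — an anticipation.

D is an anticipation.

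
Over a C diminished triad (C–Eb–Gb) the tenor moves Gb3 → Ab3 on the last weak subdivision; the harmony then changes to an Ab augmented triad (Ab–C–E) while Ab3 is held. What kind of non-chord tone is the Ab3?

Ab3 is an anticipation.

The harmony at that moment is C diminished triad (C, Eb, Gb); Ab3 is not a chord tone.
It is approached by step up from Gb3 and then sustained as the same pitch into the next harmony.
Arriving early and becoming a chord tone when the harmony changes — an anticipation.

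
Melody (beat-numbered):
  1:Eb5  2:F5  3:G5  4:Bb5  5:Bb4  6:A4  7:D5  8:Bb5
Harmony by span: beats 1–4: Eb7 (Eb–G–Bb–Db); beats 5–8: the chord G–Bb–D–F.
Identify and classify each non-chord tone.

The harmony at that moment is Eb dominant seventh chord (Eb, G, Bb, Db); F5 is not a chord tone.
It is approached by step up from Eb5 and left by step up to G5.
Step in, step out in the same direction — a passing tone.
The harmony at that moment is G minor seventh chord (G, Bb, D, F); A4 is not a chord tone.
It is approached by step down from Bb4 and left by leap up to D5.
Step in, leap out — an escape tone.

F5 (beat 2) — passing tone; A4 (beat 6) — escape tone.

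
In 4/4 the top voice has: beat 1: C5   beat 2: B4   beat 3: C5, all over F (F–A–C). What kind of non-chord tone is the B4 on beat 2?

The harmony at that moment is F major triad (F, A, C); B4 is not a chord tone.
It is approached by step down from C5 and left by step up to C5.
Step away and step back to the same note — a neighbor tone (lower neighbor).

Lower neighbor tone.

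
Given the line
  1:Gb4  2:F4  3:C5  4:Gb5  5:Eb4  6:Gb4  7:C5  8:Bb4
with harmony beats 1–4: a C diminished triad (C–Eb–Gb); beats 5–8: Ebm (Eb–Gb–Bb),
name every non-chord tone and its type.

F4 (beat 2) — escape tone; C5 (beat 7) — appoggiatura.

The harmony at that moment is C diminished triad (C, Eb, Gb); F4 is not a chord tone.
It is approached by step down from Gb4 and left by leap up to C5.
Step in, leap out — an escape tone.
The harmony at that moment is Eb minor triad (Eb, Gb, Bb); C5 is not a chord tone.
It is approached by leap up from Gb4 and left by step down to Bb4.
Leap in, step out — an appoggiatura.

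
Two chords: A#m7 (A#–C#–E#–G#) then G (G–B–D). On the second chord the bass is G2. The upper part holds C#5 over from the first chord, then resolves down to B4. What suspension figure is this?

4–3 suspension.

At the second chord the bass is G2. The suspended C#5 lies a fourth above the bass; after resolving down by step to B4, the interval above the bass becomes a third.
Suspension figures are named by those two intervals: 4–3.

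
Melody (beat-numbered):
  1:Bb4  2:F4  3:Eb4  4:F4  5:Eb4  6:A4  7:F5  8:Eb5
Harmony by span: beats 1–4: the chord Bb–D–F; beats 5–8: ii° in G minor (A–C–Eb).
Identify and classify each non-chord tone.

Eb4 (beat 3) — neighbor tone; F5 (beat 7) — appoggiatura.

The harmony at that moment is Bb major triad (Bb, D, F); Eb4 is not a chord tone.
It is approached by step down from F4 and left by step up to F4.
Step away and step back to the same note — a neighbor tone (lower neighbor).
The harmony at that moment is A diminished triad (A, C, Eb); F5 is not a chord tone.
It is approached by leap up from A4 and left by step down to Eb5.
Leap in, step out — an appoggiatura.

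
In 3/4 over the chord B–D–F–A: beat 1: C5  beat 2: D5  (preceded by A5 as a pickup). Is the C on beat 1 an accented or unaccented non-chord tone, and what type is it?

Accented appoggiatura.

The harmony at that moment is B half-diminished seventh chord (B, D, F, A); C5 is not a chord tone.
It is approached by leap down from A5 and left by step up to D5.
Leap in, step out — an appoggiatura.
It falls on the downbeat, so it is accented.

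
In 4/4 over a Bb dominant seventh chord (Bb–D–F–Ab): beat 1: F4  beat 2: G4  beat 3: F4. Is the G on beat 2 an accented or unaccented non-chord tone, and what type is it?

The harmony at that moment is Bb dominant seventh chord (Bb, D, F, Ab); G4 is not a chord tone.
It is approached by step up from F4 and left by step down to F4.
Step away and step back to the same note — a neighbor tone (upper neighbor).
It falls on a weak beat, so it is unaccented.

Unaccented neighbor tone.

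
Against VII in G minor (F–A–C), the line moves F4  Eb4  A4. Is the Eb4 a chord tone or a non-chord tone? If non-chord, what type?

The harmony at that moment is F major triad (F, A, C); Eb4 is not a chord tone.
It is approached by step down from F4 and left by leap up to A4.
Step in, leap out — an escape tone.

Non-chord tone — an escape tone.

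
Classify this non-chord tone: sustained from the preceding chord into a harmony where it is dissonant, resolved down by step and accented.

Approach: by preparation — the pitch is first a chord tone, then held (tied or repeated) while the harmony changes under it. Departure: down by step. Metric position: strong.
A prepared dissonance that resolves downward by step — a suspension. (The same figure resolving upward would be a retardation.)

Suspension.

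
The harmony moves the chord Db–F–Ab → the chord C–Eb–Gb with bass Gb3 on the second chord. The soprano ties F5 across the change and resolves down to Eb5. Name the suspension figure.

7–6 suspension.

At the second chord the bass is Gb3. The suspended F5 lies a seventh above the bass; after resolving down by step to Eb5, the interval above the bass becomes a sixth.
Suspension figures are named by those two intervals: 7–6.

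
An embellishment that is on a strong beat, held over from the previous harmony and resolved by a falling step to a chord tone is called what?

Approach: by preparation — the pitch is first a chord tone, then held (tied or repeated) while the harmony changes under it. Departure: down by step. Metric position: strong.
A prepared dissonance that resolves downward by step — a suspension. (The same figure resolving upward would be a retardation.)

Suspension.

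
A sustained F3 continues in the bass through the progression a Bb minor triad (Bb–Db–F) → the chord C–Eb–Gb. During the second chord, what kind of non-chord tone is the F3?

Pedal tone (pedal point).

The harmony at that moment is C diminished triad (C, Eb, Gb); F3 is not a chord tone.
It is held over (the same pitch as the preceding F3) and then sustained as the same pitch into the next harmony.
Sustained through a change of harmony — a pedal tone.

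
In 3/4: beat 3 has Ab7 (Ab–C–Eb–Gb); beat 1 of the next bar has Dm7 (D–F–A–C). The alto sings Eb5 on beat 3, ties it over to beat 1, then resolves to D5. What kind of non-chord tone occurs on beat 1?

Suspension.

The harmony at that moment is D minor seventh chord (D, F, A, C); Eb5 is not a chord tone.
It is held over (the same pitch as the preceding Eb5) and left by step down to D5.
Held over from the previous chord and resolving down by step — a suspension.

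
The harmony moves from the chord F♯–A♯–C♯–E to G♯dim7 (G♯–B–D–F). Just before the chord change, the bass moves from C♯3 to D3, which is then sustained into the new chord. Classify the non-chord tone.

D3 is an anticipation.

The harmony at that moment is F♯ dominant seventh chord (F♯, A♯, C♯, E); D3 is not a chord tone.
It is approached by step up from C♯3 and then sustained as the same pitch into the next harmony.
Arriving early and becoming a chord tone when the harmony changes — an anticipation.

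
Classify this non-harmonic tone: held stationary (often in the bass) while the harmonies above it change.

Pedal tone.

Approach: none. Departure: none — a single pitch is sustained while the chords change around it, passing through harmonies that do not contain it.
No melodic motion at all; the dissonance is created entirely by the moving harmonies against the stationary note — a pedal tone (pedal point).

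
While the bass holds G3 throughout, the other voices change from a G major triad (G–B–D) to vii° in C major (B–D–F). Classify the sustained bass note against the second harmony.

Pedal tone (pedal point).

The harmony at that moment is B diminished triad (B, D, F); G3 is not a chord tone.
It is held over (the same pitch as the preceding G3) and then sustained as the same pitch into the next harmony.
Sustained through a change of harmony — a pedal tone.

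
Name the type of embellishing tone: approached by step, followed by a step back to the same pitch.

Approach: by step. Departure: by step in the opposite direction, back to the starting pitch.
Stepwise on both sides but reversing to return to the same chord tone — a neighbor tone. (Had it continued onward in the same direction it would be a passing tone instead.)

Neighbor tone.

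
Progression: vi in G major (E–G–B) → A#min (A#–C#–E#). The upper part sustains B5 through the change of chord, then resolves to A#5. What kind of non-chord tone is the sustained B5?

The harmony at that moment is A# minor triad (A#, C#, E#); B5 is not a chord tone.
It is held over (the same pitch as the preceding B5) and left by step down to A#5.
Held over from the previous chord and resolving down by step — a suspension.

B5 is a suspension.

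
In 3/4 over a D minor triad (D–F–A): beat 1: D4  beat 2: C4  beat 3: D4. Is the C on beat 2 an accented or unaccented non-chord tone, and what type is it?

Unaccented neighbor tone.

The harmony at that moment is D minor triad (D, F, A); C4 is not a chord tone.
It is approached by step down from D4 and left by step up to D4.
Step away and step back to the same note — a neighbor tone (lower neighbor).
It falls on a weak beat, so it is unaccented.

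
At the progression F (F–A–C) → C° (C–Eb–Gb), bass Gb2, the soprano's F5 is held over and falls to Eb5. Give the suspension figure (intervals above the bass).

At the second chord the bass is Gb2. The suspended F5 lies a seventh above the bass; after resolving down by step to Eb5, the interval above the bass becomes a sixth.
Suspension figures are named by those two intervals: 7–6.

7–6 suspension.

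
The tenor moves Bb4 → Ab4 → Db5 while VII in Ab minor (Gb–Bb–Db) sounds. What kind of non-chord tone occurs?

Ab4 is an escape tone.

The harmony at that moment is Gb major triad (Gb, Bb, Db); Ab4 is not a chord tone.
It is approached by step down from Bb4 and left by leap up to Db5.
Step in, leap out — an escape tone.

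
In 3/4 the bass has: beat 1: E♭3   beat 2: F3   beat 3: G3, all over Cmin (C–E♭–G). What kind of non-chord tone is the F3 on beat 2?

The harmony at that moment is C minor triad (C, E♭, G); F3 is not a chord tone.
It is approached by step up from E♭3 and left by step up to G3.
Step in, step out in the same direction — a passing tone.

Passing tone.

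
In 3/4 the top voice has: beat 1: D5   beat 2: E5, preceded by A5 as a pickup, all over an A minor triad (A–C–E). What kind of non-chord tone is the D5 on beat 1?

Appoggiatura.

The harmony at that moment is A minor triad (A, C, E); D5 is not a chord tone.
It is approached by leap down from A5 and left by step up to E5.
Leap in, step out, metrically accented — an appoggiatura.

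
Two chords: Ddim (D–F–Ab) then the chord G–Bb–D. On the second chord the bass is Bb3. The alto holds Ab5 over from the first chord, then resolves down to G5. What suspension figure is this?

At the second chord the bass is Bb3. The suspended Ab5 lies a seventh above the bass; after resolving down by step to G5, the interval above the bass becomes a sixth.
Suspension figures are named by those two intervals: 7–6.

7–6 suspension.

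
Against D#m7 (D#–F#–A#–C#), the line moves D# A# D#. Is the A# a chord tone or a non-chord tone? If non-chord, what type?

Chord tone (the fifth of D# minor seventh chord).

D# minor seventh chord contains D#, F#, A#, C#; A# is the fifth, so it is a chord tone.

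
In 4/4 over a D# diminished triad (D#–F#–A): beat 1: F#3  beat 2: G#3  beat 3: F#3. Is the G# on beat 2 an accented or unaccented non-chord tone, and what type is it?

Unaccented neighbor tone.

The harmony at that moment is D# diminished triad (D#, F#, A); G#3 is not a chord tone.
It is approached by step up from F#3 and left by step down to F#3.
Step away and step back to the same note — a neighbor tone (upper neighbor).
It falls on a weak beat, so it is unaccented.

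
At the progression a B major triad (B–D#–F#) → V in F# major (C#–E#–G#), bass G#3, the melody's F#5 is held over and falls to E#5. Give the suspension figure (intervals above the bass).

At the second chord the bass is G#3. The suspended F#5 lies a seventh above the bass; after resolving down by step to E#5, the interval above the bass becomes a sixth.
Suspension figures are named by those two intervals: 7–6.

7–6 suspension.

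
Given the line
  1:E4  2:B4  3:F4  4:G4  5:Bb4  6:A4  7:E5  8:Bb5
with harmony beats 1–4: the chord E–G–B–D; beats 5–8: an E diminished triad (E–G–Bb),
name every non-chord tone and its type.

F4 (beat 3) — appoggiatura; A4 (beat 6) — escape tone.

The harmony at that moment is E minor seventh chord (E, G, B, D); F4 is not a chord tone.
It is approached by leap down from B4 and left by step up to G4.
Leap in, step out — an appoggiatura.
The harmony at that moment is E diminished triad (E, G, Bb); A4 is not a chord tone.
It is approached by step down from Bb4 and left by leap up to E5.
Step in, leap out — an escape tone.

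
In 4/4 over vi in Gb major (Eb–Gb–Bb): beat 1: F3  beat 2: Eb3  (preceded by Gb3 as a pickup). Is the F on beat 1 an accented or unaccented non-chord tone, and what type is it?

Accented passing tone.

The harmony at that moment is Eb minor triad (Eb, Gb, Bb); F3 is not a chord tone.
It is approached by step down from Gb3 and left by step down to Eb3.
Step in, step out in the same direction — a passing tone.
It falls on the downbeat, so it is accented.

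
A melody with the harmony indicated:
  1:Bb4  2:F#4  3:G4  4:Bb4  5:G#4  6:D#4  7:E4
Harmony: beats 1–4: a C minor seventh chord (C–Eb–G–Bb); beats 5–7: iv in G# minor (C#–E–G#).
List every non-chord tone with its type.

The harmony at that moment is C minor seventh chord (C, Eb, G, Bb); F#4 is not a chord tone.
It is approached by leap down from Bb4 and left by step up to G4.
Leap in, step out — an appoggiatura.
The harmony at that moment is C# minor triad (C#, E, G#); D#4 is not a chord tone.
It is approached by leap down from G#4 and left by step up to E4.
Leap in, step out — an appoggiatura.

F#4 (beat 2) — appoggiatura; D#4 (beat 6) — appoggiatura.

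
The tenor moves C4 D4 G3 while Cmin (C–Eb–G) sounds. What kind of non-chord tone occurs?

D4 is an escape tone.

The harmony at that moment is C minor triad (C, Eb, G); D4 is not a chord tone.
It is approached by step up from C4 and left by leap down to G3.
Step in, leap out — an escape tone.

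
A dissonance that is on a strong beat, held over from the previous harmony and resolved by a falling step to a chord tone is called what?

Suspension.

Approach: by preparation — the pitch is first a chord tone, then held (tied or repeated) while the harmony changes under it. Departure: down by step. Metric position: strong.
A prepared dissonance that resolves downward by step — a suspension. (The same figure resolving upward would be a retardation.)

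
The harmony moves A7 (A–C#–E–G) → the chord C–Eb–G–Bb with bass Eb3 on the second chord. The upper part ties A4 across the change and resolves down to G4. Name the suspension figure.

4–3 suspension.

At the second chord the bass is Eb3. The suspended A4 lies a fourth above the bass; after resolving down by step to G4, the interval above the bass becomes a third.
Suspension figures are named by those two intervals: 4–3.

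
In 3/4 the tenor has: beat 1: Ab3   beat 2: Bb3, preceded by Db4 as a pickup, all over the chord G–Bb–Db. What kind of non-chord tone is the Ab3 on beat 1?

Appoggiatura.

The harmony at that moment is G diminished triad (G, Bb, Db); Ab3 is not a chord tone.
It is approached by leap down from Db4 and left by step up to Bb3.
Leap in, step out, metrically accented — an appoggiatura.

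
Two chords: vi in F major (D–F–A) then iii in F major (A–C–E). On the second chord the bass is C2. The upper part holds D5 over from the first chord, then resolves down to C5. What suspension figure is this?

9–8 suspension.

At the second chord the bass is C2. The suspended D5 lies a ninth above the bass; after resolving down by step to C5, the interval above the bass becomes an octave.
Suspension figures are named by those two intervals: 9–8.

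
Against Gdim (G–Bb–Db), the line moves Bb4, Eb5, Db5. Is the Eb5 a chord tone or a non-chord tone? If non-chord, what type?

Non-chord tone — an appoggiatura.

The harmony at that moment is G diminished triad (G, Bb, Db); Eb5 is not a chord tone.
It is approached by leap up from Bb4 and left by step down to Db5.
Leap in, step out — an appoggiatura.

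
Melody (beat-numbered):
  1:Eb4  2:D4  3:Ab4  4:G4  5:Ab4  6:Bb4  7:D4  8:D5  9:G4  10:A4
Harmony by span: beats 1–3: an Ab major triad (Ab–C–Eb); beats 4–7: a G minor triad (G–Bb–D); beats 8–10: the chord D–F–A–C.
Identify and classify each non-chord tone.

The harmony at that moment is Ab major triad (Ab, C, Eb); D4 is not a chord tone.
It is approached by step down from Eb4 and left by leap up to Ab4.
Step in, leap out — an escape tone.
The harmony at that moment is G minor triad (G, Bb, D); Ab4 is not a chord tone.
It is approached by step up from G4 and left by step up to Bb4.
Step in, step out in the same direction — a passing tone.
The harmony at that moment is D minor seventh chord (D, F, A, C); G4 is not a chord tone.
It is approached by leap down from D5 and left by step up to A4.
Leap in, step out — an appoggiatura.

D4 (beat 2) — escape tone; Ab4 (beat 5) — passing tone; G4 (beat 9) — appoggiatura.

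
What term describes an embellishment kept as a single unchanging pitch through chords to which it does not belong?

Pedal tone.

Approach: none. Departure: none — a single pitch is sustained while the chords change around it, passing through harmonies that do not contain it.
No melodic motion at all; the dissonance is created entirely by the moving harmonies against the stationary note — a pedal tone (pedal point).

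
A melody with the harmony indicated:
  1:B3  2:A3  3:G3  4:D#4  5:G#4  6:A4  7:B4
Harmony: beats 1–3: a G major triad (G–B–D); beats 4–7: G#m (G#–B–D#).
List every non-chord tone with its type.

A3 (beat 2) — passing tone; A4 (beat 6) — passing tone.

The harmony at that moment is G major triad (G, B, D); A3 is not a chord tone.
It is approached by step down from B3 and left by step down to G3.
Step in, step out in the same direction — a passing tone.
The harmony at that moment is G# minor triad (G#, B, D#); A4 is not a chord tone.
It is approached by step up from G#4 and left by step up to B4.
Step in, step out in the same direction — a passing tone.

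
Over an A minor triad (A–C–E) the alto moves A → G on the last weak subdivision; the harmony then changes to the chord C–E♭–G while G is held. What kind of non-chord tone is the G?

The harmony at that moment is A minor triad (A, C, E); G is not a chord tone.
It is approached by step down from A and then sustained as the same pitch into the next harmony.
Arriving early and becoming a chord tone when the harmony changes — an anticipation.

G is an anticipation.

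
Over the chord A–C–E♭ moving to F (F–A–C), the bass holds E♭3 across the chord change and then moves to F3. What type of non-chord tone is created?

E♭3 is a retardation.

The harmony at that moment is F major triad (F, A, C); E♭3 is not a chord tone.
It is held over (the same pitch as the preceding E♭3) and left by step up to F3.
Held over from the previous chord and resolving up by step — a retardation.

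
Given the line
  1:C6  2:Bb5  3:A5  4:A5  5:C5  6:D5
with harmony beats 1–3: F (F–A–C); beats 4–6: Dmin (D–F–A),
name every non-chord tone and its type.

The harmony at that moment is F major triad (F, A, C); Bb5 is not a chord tone.
It is approached by step down from C6 and left by step down to A5.
Step in, step out in the same direction — a passing tone.
The harmony at that moment is D minor triad (D, F, A); C5 is not a chord tone.
It is approached by leap down from A5 and left by step up to D5.
Leap in, step out — an appoggiatura.

Bb5 (beat 2) — passing tone; C5 (beat 5) — appoggiatura.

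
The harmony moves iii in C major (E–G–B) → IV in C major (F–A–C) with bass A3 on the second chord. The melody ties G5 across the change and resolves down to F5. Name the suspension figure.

7–6 suspension.

At the second chord the bass is A3. The suspended G5 lies a seventh above the bass; after resolving down by step to F5, the interval above the bass becomes a sixth.
Suspension figures are named by those two intervals: 7–6.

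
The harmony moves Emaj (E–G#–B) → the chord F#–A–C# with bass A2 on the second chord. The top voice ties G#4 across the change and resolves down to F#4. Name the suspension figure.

At the second chord the bass is A2. The suspended G#4 lies a seventh above the bass; after resolving down by step to F#4, the interval above the bass becomes a sixth.
Suspension figures are named by those two intervals: 7–6.

7–6 suspension.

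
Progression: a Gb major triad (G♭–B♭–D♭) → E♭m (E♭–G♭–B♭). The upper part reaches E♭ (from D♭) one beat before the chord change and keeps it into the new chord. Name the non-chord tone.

The harmony at that moment is G♭ major triad (G♭, B♭, D♭); E♭ is not a chord tone.
It is approached by step up from D♭ and then sustained as the same pitch into the next harmony.
Arriving early and becoming a chord tone when the harmony changes — an anticipation.

E♭ is an anticipation.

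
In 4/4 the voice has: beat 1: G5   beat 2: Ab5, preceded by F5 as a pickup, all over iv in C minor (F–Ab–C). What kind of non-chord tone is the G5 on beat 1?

Passing tone.

The harmony at that moment is F minor triad (F, Ab, C); G5 is not a chord tone.
It is approached by step up from F5 and left by step up to Ab5.
Step in, step out in the same direction — a passing tone.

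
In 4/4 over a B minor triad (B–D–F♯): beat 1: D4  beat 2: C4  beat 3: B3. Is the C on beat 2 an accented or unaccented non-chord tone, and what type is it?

Unaccented passing tone.

The harmony at that moment is B minor triad (B, D, F♯); C4 is not a chord tone.
It is approached by step down from D4 and left by step down to B3.
Step in, step out in the same direction — a passing tone.
It falls on a weak beat, so it is unaccented.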